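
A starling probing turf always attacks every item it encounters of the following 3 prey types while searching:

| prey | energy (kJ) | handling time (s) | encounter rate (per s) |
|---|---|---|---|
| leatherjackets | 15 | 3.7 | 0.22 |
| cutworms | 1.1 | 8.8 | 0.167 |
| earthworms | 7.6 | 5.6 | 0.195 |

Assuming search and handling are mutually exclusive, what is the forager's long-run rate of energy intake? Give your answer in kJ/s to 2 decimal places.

Energy encountered per unit search time: 0.22×15 + 0.167×1.1 + 0.195×7.6 = 4.966 kJ/s.
Handling time per unit search time: 0.22×3.7 + 0.167×8.8 + 0.195×5.6 = 3.376.
Rate = 4.966/(1 + 3.376) = 1.135 kJ/s.

1.13 kJ/s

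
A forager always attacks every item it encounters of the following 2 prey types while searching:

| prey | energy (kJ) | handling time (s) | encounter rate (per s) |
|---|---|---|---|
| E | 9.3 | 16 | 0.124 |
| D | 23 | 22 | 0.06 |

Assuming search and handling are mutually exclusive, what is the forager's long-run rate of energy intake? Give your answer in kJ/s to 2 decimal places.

Energy encountered per unit search time: 0.124×9.3 + 0.06×23 = 2.533 kJ/s.
Handling time per unit search time: 0.124×16 + 0.06×22 = 3.304.
Rate = 2.533/(1 + 3.304) = 0.5886 kJ/s.

0.59 kJ/s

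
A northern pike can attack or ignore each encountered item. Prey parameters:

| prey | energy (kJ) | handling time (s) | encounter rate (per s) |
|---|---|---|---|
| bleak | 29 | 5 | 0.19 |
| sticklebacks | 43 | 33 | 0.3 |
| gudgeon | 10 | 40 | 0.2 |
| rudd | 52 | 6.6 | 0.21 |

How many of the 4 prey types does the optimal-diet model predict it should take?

Profitabilities (E/h, kJ/s): rudd 7.88, bleak 5.8, sticklebacks 1.3, gudgeon 0.25. Add prey in this order while the next type's profitability exceeds the intake rate on those already taken.
Rate on top 1: 4.577. bleak: 5.8 > 4.577 → include.
Rate on top 2: 4.925. sticklebacks: 1.3 < 4.925 → exclude; stop.
Optimal diet: rudd, bleak — 2 of 4 types.

2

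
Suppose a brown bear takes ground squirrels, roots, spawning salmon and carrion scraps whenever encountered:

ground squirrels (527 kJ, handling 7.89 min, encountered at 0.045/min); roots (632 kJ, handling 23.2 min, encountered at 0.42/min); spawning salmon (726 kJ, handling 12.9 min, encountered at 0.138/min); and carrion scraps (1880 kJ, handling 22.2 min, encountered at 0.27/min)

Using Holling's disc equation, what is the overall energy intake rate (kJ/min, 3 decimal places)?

47.525 kJ/min

Energy encountered per unit search time: 0.045×527 + 0.42×632 + 0.138×726 + 0.27×1880 = 896.9 kJ/min.
Handling time per unit search time: 0.045×7.89 + 0.42×23.2 + 0.138×12.9 + 0.27×22.2 = 17.87.
Rate = 896.9/(1 + 17.87) = 47.52 kJ/min.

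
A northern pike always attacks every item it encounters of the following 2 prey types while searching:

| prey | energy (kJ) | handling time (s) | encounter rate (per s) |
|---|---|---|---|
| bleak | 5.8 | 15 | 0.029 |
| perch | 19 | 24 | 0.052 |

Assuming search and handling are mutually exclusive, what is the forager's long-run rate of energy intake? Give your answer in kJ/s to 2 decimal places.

R = Σλ_iE_i / (1 + Σλ_ih_i)
Numerator: 0.029×5.8 + 0.052×19 = 1.156
Denominator: 1 + 0.029×15 + 0.052×24 = 2.683
R = 1.156/2.683 = 0.4309 kJ/s

0.43 kJ/s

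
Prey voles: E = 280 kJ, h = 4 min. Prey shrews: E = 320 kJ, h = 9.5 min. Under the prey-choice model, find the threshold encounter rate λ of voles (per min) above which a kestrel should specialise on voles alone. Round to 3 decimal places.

At the threshold, the rate on voles alone equals the profitability of shrews: λ·280/(1 + λ·4) = 320/9.5 = 33.68.
Rearranging, λ(280 − 33.68×4) = 33.68, so λ = 33.68/145.3 = 0.2319 per min.

0.232 per min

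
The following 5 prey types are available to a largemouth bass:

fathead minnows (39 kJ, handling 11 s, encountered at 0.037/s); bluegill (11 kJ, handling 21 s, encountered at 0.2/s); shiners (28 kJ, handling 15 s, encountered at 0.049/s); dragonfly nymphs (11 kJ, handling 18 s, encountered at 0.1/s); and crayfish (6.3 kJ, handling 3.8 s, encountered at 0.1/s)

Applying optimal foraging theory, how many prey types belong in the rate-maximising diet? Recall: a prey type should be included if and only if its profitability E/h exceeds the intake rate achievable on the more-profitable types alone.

E/h in descending order: fathead minnows 3.55, shiners 1.87, crayfish 1.66, dragonfly nymphs 0.611, bluegill 0.524 kJ/s. The optimal diet is the largest prefix of this list for which every included type satisfies E_i/h_i > R on the types above it.
Rate on top 1: 1.026. shiners: 1.87 > 1.026 → include.
Rate on top 2: 1.314. crayfish: 1.66 > 1.314 → include.
Rate on top 3: 1.366. dragonfly nymphs: 0.611 < 1.366 → exclude; stop.
Optimal diet: fathead minnows, shiners, crayfish — 3 of 5 types.

3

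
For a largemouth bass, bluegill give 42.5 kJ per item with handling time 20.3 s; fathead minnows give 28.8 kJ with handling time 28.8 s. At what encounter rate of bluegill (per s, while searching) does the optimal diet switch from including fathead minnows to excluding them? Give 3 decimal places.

0.045 per s

At the threshold, the rate on bluegill alone equals the profitability of fathead minnows: λ·42.5/(1 + λ·20.3) = 28.8/28.8 = 1.
Rearranging, λ(42.5 − 1×20.3) = 1, so λ = 1/22.2 = 0.04505 per s.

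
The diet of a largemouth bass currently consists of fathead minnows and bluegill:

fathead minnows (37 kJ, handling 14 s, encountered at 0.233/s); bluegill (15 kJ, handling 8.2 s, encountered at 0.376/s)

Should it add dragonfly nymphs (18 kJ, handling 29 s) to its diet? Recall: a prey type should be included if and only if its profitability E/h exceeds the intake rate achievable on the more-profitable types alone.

No

Intake rate on the current diet: R = (0.233×37 + 0.376×15) / (1 + 0.233×14 + 0.376×8.2) = 14.26/7.345 = 1.942 kJ/s.
Profitability of dragonfly nymphs: 18/29 = 0.6207 kJ/s.
0.6207 < 1.942, so adding dragonfly nymphs would lower the average — exclude it.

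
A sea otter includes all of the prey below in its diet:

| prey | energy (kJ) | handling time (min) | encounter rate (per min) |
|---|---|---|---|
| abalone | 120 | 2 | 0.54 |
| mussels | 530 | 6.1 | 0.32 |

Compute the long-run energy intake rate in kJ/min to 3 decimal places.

58.135 kJ/min

R = (0.54×120 + 0.32×530) / (1 + 0.54×2 + 0.32×6.1) = 234.4/4.032 = 58.13 kJ/min.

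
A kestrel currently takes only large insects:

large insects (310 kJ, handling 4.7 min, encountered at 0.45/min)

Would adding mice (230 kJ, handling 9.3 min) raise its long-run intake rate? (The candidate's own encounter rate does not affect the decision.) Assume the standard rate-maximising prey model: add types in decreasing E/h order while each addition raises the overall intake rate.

Current rate: (0.45×310)/(1 + 0.45×4.7) = 44.78 kJ/min.
Profitability of mice: 230/9.3 = 24.73 kJ/min.
24.73 < 44.78, so adding mice would lower the average — exclude it.

No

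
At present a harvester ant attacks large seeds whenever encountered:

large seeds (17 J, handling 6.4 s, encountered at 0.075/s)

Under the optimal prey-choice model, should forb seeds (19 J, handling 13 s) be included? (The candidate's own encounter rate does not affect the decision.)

Yes

Intake rate on the current diet: R = (0.075×17) / (1 + 0.075×6.4) = 1.275/1.48 = 0.8615 J/s.
forb seeds: E/h = 19/13 = 1.462 J/s.
1.462 > 0.8615, so adding forb seeds raises the average — include it.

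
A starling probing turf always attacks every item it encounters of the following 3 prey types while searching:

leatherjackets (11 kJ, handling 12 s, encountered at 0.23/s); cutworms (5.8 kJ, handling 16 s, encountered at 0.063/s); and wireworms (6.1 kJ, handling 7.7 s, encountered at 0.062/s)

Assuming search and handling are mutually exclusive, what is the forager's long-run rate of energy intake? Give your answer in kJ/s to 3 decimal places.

R = (0.23×11 + 0.063×5.8 + 0.062×6.1) / (1 + 0.23×12 + 0.063×16 + 0.062×7.7) = 3.274/5.245 = 0.6241 kJ/s.

0.624 kJ/s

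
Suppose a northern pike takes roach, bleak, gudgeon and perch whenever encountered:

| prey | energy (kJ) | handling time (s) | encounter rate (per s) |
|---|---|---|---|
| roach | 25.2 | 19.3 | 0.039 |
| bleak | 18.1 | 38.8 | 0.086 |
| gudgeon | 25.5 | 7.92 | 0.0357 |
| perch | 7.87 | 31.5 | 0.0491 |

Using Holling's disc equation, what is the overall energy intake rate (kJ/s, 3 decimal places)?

R = Σλ_iE_i / (1 + Σλ_ih_i)
Numerator: 0.039×25.2 + 0.086×18.1 + 0.0357×25.5 + 0.0491×7.87 = 3.836
Denominator: 1 + 0.039×19.3 + 0.086×38.8 + 0.0357×7.92 + 0.0491×31.5 = 6.919
R = 3.836/6.919 = 0.5544 kJ/s

0.554 kJ/s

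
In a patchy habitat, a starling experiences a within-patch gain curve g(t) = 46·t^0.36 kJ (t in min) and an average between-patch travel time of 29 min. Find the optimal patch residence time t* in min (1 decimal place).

16.3 min

Maximise g(t)/(T+t): set derivative to zero → g'(t)(T+t) = g(t).
g'(t) = 0.36·46·t^-0.64. Setting 0.36·46·t^-0.64 = 46·t^0.36/(29+t) gives 0.36(29+t) = t, so 0.64·t = 0.36×29.
t* = 0.36×29/0.64 = 16.31 min.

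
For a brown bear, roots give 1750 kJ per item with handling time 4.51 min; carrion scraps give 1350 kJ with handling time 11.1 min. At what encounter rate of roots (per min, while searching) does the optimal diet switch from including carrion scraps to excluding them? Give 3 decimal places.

Drop carrion scraps once their profitability E₂/h₂ falls below the rate achievable on roots alone: E₂/h₂ = λE₁/(1 + λh₁).
Solve for λ: λE₁h₂ = E₂(1 + λh₁) → λ(E₁h₂ − E₂h₁) = E₂ → λ = E₂/(E₁h₂ − E₂h₁).
λ = 1350/(1750×11.1 − 1350×4.51) = 1350/1.334e+04 = 0.1012 per min.

0.101 per min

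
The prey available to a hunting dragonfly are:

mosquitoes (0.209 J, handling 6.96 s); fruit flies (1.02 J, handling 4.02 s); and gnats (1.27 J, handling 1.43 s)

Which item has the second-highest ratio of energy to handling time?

fruit flies

In descending order of E/h:
gnats: 1.27/1.43 = 0.888 J/s
fruit flies: 1.02/4.02 = 0.254 J/s
mosquitoes: 0.209/6.96 = 0.03 J/s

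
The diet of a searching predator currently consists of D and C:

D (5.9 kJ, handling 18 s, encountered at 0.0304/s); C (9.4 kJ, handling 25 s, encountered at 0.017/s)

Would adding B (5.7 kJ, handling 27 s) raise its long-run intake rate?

Yes

Current rate: (0.0304×5.9 + 0.017×9.4)/(1 + 0.0304×18 + 0.017×25) = 0.172 kJ/s.
Profitability of B: 5.7/27 = 0.2111 kJ/s.
0.2111 > 0.172, so adding B raises the average — include it.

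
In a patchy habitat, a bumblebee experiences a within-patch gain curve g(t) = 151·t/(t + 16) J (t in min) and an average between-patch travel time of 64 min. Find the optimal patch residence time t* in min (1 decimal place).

32.0 min

By the marginal value theorem, leave when the instantaneous gain rate g'(t) equals the habitat-wide average g(t)/(T + t).
g'(t) = 151·16/(t + 16)². Setting 151·16/(t+16)² = 151t/[(t+16)(64+t)] gives 16(64+t) = t(t+16), so t² = 16×64 = 1024.
t* = √1024 = 32 min.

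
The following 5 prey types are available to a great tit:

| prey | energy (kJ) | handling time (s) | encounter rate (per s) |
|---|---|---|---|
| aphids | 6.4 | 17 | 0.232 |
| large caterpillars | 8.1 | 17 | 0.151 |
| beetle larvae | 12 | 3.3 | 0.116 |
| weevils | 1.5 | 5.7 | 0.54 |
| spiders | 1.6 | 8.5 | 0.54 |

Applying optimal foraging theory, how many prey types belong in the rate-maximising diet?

E/h in descending order: beetle larvae 3.64, large caterpillars 0.476, aphids 0.376, weevils 0.263, spiders 0.188 kJ/s. The optimal diet is the largest prefix of this list for which every included type satisfies E_i/h_i > R on the types above it.
Rate on top 1: 1.007. large caterpillars: 0.476 < 1.007 → exclude; stop.
Optimal diet: beetle larvae — 1 of 5 types.

1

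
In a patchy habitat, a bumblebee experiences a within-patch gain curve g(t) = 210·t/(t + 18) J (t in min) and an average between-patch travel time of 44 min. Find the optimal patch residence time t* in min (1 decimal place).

28.1 min

By the marginal value theorem, leave when the instantaneous gain rate g'(t) equals the habitat-wide average g(t)/(T + t).
g'(t) = 210·18/(t + 18)². Setting 210·18/(t+18)² = 210t/[(t+18)(44+t)] gives 18(44+t) = t(t+18), so t² = 18×44 = 792.
t* = √792 = 28.14 min.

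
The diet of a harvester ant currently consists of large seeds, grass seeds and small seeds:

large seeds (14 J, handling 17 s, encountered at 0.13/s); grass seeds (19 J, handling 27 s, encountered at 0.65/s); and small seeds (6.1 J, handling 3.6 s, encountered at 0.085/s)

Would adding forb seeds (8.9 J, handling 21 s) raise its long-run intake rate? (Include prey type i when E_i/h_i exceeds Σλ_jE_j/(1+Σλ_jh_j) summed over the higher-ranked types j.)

No

Current rate: (0.13×14 + 0.65×19 + 0.085×6.1)/(1 + 0.13×17 + 0.65×27 + 0.085×3.6) = 0.6973 J/s.
Profitability of forb seeds: 8.9/21 = 0.4238 J/s.
Since 0.4238 < R, time spent handling forb seeds is better spent searching.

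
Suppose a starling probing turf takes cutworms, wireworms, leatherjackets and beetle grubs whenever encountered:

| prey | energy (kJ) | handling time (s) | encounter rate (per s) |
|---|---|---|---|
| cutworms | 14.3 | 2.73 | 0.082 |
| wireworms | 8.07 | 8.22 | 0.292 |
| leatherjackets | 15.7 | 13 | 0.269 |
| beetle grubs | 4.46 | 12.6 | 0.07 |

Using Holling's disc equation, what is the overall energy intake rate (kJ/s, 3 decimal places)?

R = (0.082×14.3 + 0.292×8.07 + 0.269×15.7 + 0.07×4.46) / (1 + 0.082×2.73 + 0.292×8.22 + 0.269×13 + 0.07×12.6) = 8.065/8.003 = 1.008 kJ/s.

1.008 kJ/s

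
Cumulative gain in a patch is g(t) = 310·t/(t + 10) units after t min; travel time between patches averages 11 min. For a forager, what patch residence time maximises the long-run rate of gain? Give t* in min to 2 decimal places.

By the marginal value theorem, leave when the instantaneous gain rate g'(t) equals the habitat-wide average g(t)/(T + t).
g'(t) = 310·10/(t + 10)². Setting 310·10/(t+10)² = 310t/[(t+10)(11+t)] gives 10(11+t) = t(t+10), so t² = 10×11 = 110.
t* = √110 = 10.49 min.

10.49 min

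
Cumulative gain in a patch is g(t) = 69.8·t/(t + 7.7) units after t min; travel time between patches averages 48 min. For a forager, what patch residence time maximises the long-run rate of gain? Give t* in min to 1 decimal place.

19.2 min

By the marginal value theorem, leave when the instantaneous gain rate g'(t) equals the habitat-wide average g(t)/(T + t).
g'(t) = 69.8·7.7/(t + 7.7)². Setting 69.8·7.7/(t+7.7)² = 69.8t/[(t+7.7)(48+t)] gives 7.7(48+t) = t(t+7.7), so t² = 7.7×48 = 369.6.
t* = √369.6 = 19.22 min.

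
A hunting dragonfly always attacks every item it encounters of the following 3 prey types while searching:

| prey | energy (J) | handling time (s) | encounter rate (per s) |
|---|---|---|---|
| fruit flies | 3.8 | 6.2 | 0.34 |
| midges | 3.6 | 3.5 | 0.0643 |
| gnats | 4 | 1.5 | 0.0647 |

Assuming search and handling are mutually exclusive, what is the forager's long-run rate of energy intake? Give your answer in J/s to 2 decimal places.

0.52 J/s

R = Σλ_iE_i / (1 + Σλ_ih_i)
Numerator: 0.34×3.8 + 0.0643×3.6 + 0.0647×4 = 1.782
Denominator: 1 + 0.34×6.2 + 0.0643×3.5 + 0.0647×1.5 = 3.43
R = 1.782/3.43 = 0.5196 J/s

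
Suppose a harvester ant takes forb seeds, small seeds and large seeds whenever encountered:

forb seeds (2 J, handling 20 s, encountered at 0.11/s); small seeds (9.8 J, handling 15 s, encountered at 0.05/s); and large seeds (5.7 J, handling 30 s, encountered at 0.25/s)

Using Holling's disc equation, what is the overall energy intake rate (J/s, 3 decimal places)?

R = (0.11×2 + 0.05×9.8 + 0.25×5.7) / (1 + 0.11×20 + 0.05×15 + 0.25×30) = 2.135/11.45 = 0.1865 J/s.

0.186 J/s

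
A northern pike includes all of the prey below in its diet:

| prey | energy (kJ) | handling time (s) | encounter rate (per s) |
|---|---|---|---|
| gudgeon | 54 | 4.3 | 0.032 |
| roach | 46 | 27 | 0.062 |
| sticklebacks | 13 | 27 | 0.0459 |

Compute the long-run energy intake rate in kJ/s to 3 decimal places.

R = Σλ_iE_i / (1 + Σλ_ih_i)
Numerator: 0.032×54 + 0.062×46 + 0.0459×13 = 5.177
Denominator: 1 + 0.032×4.3 + 0.062×27 + 0.0459×27 = 4.051
R = 5.177/4.051 = 1.278 kJ/s

1.278 kJ/s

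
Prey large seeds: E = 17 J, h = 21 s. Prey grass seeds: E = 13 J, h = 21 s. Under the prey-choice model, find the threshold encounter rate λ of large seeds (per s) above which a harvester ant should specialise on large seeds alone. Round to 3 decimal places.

At the threshold, the rate on large seeds alone equals the profitability of grass seeds: λ·17/(1 + λ·21) = 13/21 = 0.619.
Rearranging, λ(17 − 0.619×21) = 0.619, so λ = 0.619/4 = 0.1548 per s.

0.155 per s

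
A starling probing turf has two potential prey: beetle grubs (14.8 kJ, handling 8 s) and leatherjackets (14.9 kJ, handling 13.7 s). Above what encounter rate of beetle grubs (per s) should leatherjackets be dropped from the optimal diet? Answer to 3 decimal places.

Drop leatherjackets once their profitability E₂/h₂ falls below the rate achievable on beetle grubs alone: E₂/h₂ = λE₁/(1 + λh₁).
Solve for λ: λE₁h₂ = E₂(1 + λh₁) → λ(E₁h₂ − E₂h₁) = E₂ → λ = E₂/(E₁h₂ − E₂h₁).
λ = 14.9/(14.8×13.7 − 14.9×8) = 14.9/83.56 = 0.1783 per s.

0.178 per s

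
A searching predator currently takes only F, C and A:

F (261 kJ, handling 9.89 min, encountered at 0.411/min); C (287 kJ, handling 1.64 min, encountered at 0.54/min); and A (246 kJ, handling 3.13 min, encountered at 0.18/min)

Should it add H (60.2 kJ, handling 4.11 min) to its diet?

On F, C and A alone, R = ΣλE/(1+Σλh) = 306.5/6.514 = 47.06 kJ/min.
H: E/h = 60.2/4.11 = 14.65 kJ/min.
14.65 < 47.06, so adding H would lower the average — exclude it.

No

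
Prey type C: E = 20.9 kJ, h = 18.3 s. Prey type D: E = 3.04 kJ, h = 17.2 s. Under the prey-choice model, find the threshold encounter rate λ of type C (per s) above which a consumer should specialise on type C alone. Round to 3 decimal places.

0.010 per s

At the threshold, the rate on type C alone equals the profitability of type D: λ·20.9/(1 + λ·18.3) = 3.04/17.2 = 0.1767.
Rearranging, λ(20.9 − 0.1767×18.3) = 0.1767, so λ = 0.1767/17.67 = 0.01001 per s.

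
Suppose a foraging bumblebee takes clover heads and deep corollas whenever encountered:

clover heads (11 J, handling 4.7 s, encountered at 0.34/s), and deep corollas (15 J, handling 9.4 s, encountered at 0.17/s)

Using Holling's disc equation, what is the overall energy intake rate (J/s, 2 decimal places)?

Energy encountered per unit search time: 0.34×11 + 0.17×15 = 6.29 J/s.
Handling time per unit search time: 0.34×4.7 + 0.17×9.4 = 3.196.
Rate = 6.29/(1 + 3.196) = 1.499 J/s.

1.50 J/s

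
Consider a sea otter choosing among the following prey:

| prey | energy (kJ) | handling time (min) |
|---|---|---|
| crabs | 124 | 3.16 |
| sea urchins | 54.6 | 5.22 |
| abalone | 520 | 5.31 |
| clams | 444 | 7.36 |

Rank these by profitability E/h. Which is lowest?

In descending order of E/h:
abalone: 520/5.31 = 97.9 kJ/min
clams: 444/7.36 = 60.3 kJ/min
crabs: 124/3.16 = 39.2 kJ/min
sea urchins: 54.6/5.22 = 10.5 kJ/min

sea urchins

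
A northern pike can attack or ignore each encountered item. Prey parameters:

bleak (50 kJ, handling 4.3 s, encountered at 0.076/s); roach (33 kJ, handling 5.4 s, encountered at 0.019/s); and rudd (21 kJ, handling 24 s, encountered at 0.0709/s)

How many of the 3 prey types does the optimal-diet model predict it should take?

Rank by E/h (kJ/s): bleak 11.6, roach 6.11, rudd 0.875. Include each in turn until the next type's E/h falls below the running intake rate.
Rate on top 1: 2.864. roach: 6.11 > 2.864 → include.
Rate on top 2: 3.097. rudd: 0.875 < 3.097 → exclude; stop.
Optimal diet: bleak, roach — 2 of 3 types.

2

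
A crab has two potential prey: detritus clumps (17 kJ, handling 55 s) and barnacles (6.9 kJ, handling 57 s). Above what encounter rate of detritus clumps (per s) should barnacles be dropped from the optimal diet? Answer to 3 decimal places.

At the threshold, the rate on detritus clumps alone equals the profitability of barnacles: λ·17/(1 + λ·55) = 6.9/57 = 0.1211.
Rearranging, λ(17 − 0.1211×55) = 0.1211, so λ = 0.1211/10.34 = 0.0117 per s.

0.012 per s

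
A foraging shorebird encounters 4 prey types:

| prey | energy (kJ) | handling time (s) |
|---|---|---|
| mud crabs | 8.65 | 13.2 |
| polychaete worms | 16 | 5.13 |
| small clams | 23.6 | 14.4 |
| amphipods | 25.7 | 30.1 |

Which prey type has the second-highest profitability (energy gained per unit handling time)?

small clams

In descending order of E/h:
polychaete worms: 16/5.13 = 3.12 kJ/s
small clams: 23.6/14.4 = 1.64 kJ/s
amphipods: 25.7/30.1 = 0.854 kJ/s
mud crabs: 8.65/13.2 = 0.655 kJ/s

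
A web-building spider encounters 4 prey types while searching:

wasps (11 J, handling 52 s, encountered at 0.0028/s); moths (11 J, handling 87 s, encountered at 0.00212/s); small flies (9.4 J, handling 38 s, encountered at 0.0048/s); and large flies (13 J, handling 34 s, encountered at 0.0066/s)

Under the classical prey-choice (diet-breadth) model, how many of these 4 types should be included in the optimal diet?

4

Rank by E/h (J/s): large flies 0.382, small flies 0.247, wasps 0.212, moths 0.126. Include each in turn until the next type's E/h falls below the running intake rate.
Rate on top 1: 0.07008. small flies: 0.247 > 0.07008 → include.
Rate on top 2: 0.09306. wasps: 0.212 > 0.09306 → include.
Rate on top 3: 0.1042. moths: 0.126 > 0.1042 → include.
Optimal diet: large flies, small flies, wasps, moths — 4 of 4 types.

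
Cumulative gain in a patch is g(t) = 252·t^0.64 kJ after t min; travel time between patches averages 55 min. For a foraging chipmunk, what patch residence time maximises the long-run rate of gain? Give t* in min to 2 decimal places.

97.78 min

By the marginal value theorem, leave when the instantaneous gain rate g'(t) equals the habitat-wide average g(t)/(T + t).
g'(t) = 0.64·252·t^-0.36. Setting 0.64·252·t^-0.36 = 252·t^0.64/(55+t) gives 0.64(55+t) = t, so 0.36·t = 0.64×55.
t* = 0.64×55/0.36 = 97.78 min.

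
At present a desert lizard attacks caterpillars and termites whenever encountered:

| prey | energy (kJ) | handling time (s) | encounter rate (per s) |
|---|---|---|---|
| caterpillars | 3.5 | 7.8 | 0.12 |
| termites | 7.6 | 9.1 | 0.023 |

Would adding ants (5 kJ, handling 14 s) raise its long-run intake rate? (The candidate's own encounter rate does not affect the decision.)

Yes

Current rate: (0.12×3.5 + 0.023×7.6)/(1 + 0.12×7.8 + 0.023×9.1) = 0.2773 kJ/s.
ants: E/h = 5/14 = 0.3571 kJ/s.
Since 0.3571 > R, including ants increases the long-run rate.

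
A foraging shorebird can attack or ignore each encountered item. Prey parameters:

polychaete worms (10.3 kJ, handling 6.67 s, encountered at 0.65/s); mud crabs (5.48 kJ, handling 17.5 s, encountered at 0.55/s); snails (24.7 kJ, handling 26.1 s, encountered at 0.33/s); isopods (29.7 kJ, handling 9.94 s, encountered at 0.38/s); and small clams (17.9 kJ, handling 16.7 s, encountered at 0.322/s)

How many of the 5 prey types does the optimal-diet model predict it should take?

Rank by E/h (kJ/s): isopods 2.99, polychaete worms 1.54, small clams 1.07, snails 0.946, mud crabs 0.313. Include each in turn until the next type's E/h falls below the running intake rate.
Rate on top 1: 2.362. polychaete worms: 1.54 < 2.362 → exclude; stop.
Optimal diet: isopods — 1 of 5 types.

1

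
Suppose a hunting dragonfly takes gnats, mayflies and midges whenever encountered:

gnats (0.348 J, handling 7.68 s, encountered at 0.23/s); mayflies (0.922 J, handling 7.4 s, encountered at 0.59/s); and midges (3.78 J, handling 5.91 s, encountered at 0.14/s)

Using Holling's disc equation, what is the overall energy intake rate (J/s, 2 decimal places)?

0.14 J/s

R = (0.23×0.348 + 0.59×0.922 + 0.14×3.78) / (1 + 0.23×7.68 + 0.59×7.4 + 0.14×5.91) = 1.153/7.96 = 0.1449 J/s.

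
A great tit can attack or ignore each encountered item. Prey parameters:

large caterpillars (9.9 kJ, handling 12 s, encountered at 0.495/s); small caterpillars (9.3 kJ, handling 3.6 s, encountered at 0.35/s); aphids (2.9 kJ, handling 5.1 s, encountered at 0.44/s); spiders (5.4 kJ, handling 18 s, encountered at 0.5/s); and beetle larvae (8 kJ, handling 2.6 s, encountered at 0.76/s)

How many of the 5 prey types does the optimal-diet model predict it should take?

Profitabilities (E/h, kJ/s): beetle larvae 3.08, small caterpillars 2.58, large caterpillars 0.825, aphids 0.569, spiders 0.3. Add prey in this order while the next type's profitability exceeds the intake rate on those already taken.
Rate on top 1: 2.043. small caterpillars: 2.58 > 2.043 → include.
Rate on top 2: 2.204. large caterpillars: 0.825 < 2.204 → exclude; stop.
Optimal diet: beetle larvae, small caterpillars — 2 of 5 types.

2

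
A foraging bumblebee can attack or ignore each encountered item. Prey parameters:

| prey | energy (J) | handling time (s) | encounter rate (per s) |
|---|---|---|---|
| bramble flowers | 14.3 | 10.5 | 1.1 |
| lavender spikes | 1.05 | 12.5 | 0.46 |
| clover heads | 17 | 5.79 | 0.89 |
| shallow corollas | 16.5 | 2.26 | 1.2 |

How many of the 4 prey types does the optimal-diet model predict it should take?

Profitabilities (E/h, J/s): shallow corollas 7.3, clover heads 2.94, bramble flowers 1.36, lavender spikes 0.084. Add prey in this order while the next type's profitability exceeds the intake rate on those already taken.
Rate on top 1: 5.334. clover heads: 2.94 < 5.334 → exclude; stop.
Optimal diet: shallow corollas — 1 of 4 types.

1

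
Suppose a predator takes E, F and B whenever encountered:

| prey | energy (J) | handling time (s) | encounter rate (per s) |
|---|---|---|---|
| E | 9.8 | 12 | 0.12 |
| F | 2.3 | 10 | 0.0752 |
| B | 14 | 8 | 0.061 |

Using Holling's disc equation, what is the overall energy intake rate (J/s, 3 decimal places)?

0.599 J/s

R = Σλ_iE_i / (1 + Σλ_ih_i)
Numerator: 0.12×9.8 + 0.0752×2.3 + 0.061×14 = 2.203
Denominator: 1 + 0.12×12 + 0.0752×10 + 0.061×8 = 3.68
R = 2.203/3.68 = 0.5986 J/s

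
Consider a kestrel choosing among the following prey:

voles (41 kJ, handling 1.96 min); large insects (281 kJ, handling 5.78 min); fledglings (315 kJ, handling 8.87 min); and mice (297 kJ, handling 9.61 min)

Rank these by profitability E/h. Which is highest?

large insects

Profitability E/h (kJ/min): voles = 41/1.96 = 20.9, large insects = 281/5.78 = 48.6, fledglings = 315/8.87 = 35.5, mice = 297/9.61 = 30.9.
Ranked: large insects > fledglings > mice > voles.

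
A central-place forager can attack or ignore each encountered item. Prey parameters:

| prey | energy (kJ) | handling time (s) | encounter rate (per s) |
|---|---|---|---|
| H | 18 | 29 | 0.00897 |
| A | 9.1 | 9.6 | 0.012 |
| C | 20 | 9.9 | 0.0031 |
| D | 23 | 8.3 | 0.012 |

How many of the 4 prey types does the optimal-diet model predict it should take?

Rank by E/h (kJ/s): D 2.77, C 2.02, A 0.948, H 0.621. Include each in turn until the next type's E/h falls below the running intake rate.
Rate on top 1: 0.251. C: 2.02 > 0.251 → include.
Rate on top 2: 0.299. A: 0.948 > 0.299 → include.
Rate on top 3: 0.3591. H: 0.621 > 0.3591 → include.
Optimal diet: D, C, A, H — 4 of 4 types.

4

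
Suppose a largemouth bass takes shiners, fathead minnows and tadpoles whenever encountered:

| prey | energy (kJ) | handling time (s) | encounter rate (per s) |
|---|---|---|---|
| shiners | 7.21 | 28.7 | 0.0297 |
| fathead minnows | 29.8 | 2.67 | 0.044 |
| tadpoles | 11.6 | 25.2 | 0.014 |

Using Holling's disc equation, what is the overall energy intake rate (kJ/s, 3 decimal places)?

0.727 kJ/s

R = Σλ_iE_i / (1 + Σλ_ih_i)
Numerator: 0.0297×7.21 + 0.044×29.8 + 0.014×11.6 = 1.688
Denominator: 1 + 0.0297×28.7 + 0.044×2.67 + 0.014×25.2 = 2.323
R = 1.688/2.323 = 0.7266 kJ/s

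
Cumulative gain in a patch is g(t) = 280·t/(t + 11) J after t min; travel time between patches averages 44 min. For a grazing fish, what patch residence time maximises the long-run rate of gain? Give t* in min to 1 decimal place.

Optimal t* satisfies g'(t*) = g(t*)/(T + t*).
g'(t) = 280·11/(t + 11)². Setting 280·11/(t+11)² = 280t/[(t+11)(44+t)] gives 11(44+t) = t(t+11), so t² = 11×44 = 484.
t* = √484 = 22 min.

22.0 min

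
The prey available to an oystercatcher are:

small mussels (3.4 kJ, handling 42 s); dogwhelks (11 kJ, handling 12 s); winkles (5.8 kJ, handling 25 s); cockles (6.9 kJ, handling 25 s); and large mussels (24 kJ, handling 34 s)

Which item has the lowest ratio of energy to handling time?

Profitability E/h (kJ/s): small mussels = 3.4/42 = 0.081, dogwhelks = 11/12 = 0.917, winkles = 5.8/25 = 0.232, cockles = 6.9/25 = 0.276, large mussels = 24/34 = 0.706.
Ranked: dogwhelks > large mussels > cockles > winkles > small mussels.

small mussels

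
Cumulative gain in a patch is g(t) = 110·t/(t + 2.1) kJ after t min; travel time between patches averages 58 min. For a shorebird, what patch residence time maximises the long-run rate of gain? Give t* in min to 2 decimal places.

Maximise g(t)/(T+t): set derivative to zero → g'(t)(T+t) = g(t).
g'(t) = 110·2.1/(t + 2.1)². Setting 110·2.1/(t+2.1)² = 110t/[(t+2.1)(58+t)] gives 2.1(58+t) = t(t+2.1), so t² = 2.1×58 = 121.8.
t* = √121.8 = 11.04 min.

11.04 min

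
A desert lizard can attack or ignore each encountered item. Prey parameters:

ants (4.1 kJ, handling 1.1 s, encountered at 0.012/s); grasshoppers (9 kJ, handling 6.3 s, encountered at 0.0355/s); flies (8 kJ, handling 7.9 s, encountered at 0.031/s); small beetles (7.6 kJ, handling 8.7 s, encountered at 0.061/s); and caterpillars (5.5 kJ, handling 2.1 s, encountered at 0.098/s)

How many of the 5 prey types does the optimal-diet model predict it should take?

Rank by E/h (kJ/s): ants 3.73, caterpillars 2.62, grasshoppers 1.43, flies 1.01, small beetles 0.874. Include each in turn until the next type's E/h falls below the running intake rate.
Rate on top 1: 0.04856. caterpillars: 2.62 > 0.04856 → include.
Rate on top 2: 0.4825. grasshoppers: 1.43 > 0.4825 → include.
Rate on top 3: 0.6292. flies: 1.01 > 0.6292 → include.
Rate on top 4: 0.6848. small beetles: 0.874 > 0.6848 → include.
Optimal diet: ants, caterpillars, grasshoppers, flies, small beetles — 5 of 5 types.

5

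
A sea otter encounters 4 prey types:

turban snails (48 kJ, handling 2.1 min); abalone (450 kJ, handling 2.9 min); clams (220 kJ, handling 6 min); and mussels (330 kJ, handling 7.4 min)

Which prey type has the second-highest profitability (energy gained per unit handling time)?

Profitability E/h (kJ/min): turban snails = 48/2.1 = 22.9, abalone = 450/2.9 = 155, clams = 220/6 = 36.7, mussels = 330/7.4 = 44.6.
Ranked: abalone > mussels > clams > turban snails.

mussels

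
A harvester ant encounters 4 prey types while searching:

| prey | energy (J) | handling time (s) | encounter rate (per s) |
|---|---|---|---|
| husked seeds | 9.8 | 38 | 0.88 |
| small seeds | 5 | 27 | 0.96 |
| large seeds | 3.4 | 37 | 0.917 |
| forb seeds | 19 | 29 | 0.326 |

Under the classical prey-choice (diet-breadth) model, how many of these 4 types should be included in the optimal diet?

Rank by E/h (J/s): forb seeds 0.655, husked seeds 0.258, small seeds 0.185, large seeds 0.0919. Include each in turn until the next type's E/h falls below the running intake rate.
Rate on top 1: 0.5925. husked seeds: 0.258 < 0.5925 → exclude; stop.
Optimal diet: forb seeds — 1 of 4 types.

1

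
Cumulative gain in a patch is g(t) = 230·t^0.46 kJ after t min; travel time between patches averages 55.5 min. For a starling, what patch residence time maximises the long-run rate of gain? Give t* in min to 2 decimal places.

Optimal t* satisfies g'(t*) = g(t*)/(T + t*).
g'(t) = 0.46·230·t^-0.54. Setting 0.46·230·t^-0.54 = 230·t^0.46/(55.5+t) gives 0.46(55.5+t) = t, so 0.54·t = 0.46×55.5.
t* = 0.46×55.5/0.54 = 47.28 min.

47.28 min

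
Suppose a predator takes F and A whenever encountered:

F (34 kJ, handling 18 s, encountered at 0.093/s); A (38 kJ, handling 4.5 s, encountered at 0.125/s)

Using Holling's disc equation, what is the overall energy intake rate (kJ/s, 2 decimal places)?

R = Σλ_iE_i / (1 + Σλ_ih_i)
Numerator: 0.093×34 + 0.125×38 = 7.912
Denominator: 1 + 0.093×18 + 0.125×4.5 = 3.236
R = 7.912/3.236 = 2.445 kJ/s

2.44 kJ/s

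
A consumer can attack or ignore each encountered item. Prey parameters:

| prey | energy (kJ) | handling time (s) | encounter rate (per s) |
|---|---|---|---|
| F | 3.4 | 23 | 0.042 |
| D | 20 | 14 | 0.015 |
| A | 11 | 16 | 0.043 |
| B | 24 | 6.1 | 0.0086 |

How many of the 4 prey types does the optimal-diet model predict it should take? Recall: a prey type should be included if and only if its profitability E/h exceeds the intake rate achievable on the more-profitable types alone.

Profitabilities (E/h, kJ/s): B 3.93, D 1.43, A 0.688, F 0.148. Add prey in this order while the next type's profitability exceeds the intake rate on those already taken.
Rate on top 1: 0.1961. D: 1.43 > 0.1961 → include.
Rate on top 2: 0.4011. A: 0.688 > 0.4011 → include.
Rate on top 3: 0.5021. F: 0.148 < 0.5021 → exclude; stop.
Optimal diet: B, D, A — 3 of 4 types.

3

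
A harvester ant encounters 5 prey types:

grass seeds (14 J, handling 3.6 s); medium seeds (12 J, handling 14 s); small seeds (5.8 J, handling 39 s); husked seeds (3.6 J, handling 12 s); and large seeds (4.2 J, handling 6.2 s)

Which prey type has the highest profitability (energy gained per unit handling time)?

grass seeds

Profitability E/h (J/s): grass seeds = 14/3.6 = 3.89, medium seeds = 12/14 = 0.857, small seeds = 5.8/39 = 0.149, husked seeds = 3.6/12 = 0.3, large seeds = 4.2/6.2 = 0.677.
Ranked: grass seeds > medium seeds > large seeds > husked seeds > small seeds.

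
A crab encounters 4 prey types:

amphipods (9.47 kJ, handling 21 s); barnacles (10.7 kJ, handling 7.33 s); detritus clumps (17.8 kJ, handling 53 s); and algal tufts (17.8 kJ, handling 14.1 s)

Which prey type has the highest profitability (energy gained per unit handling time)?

In descending order of E/h:
barnacles: 10.7/7.33 = 1.46 kJ/s
algal tufts: 17.8/14.1 = 1.26 kJ/s
amphipods: 9.47/21 = 0.451 kJ/s
detritus clumps: 17.8/53 = 0.336 kJ/s

barnacles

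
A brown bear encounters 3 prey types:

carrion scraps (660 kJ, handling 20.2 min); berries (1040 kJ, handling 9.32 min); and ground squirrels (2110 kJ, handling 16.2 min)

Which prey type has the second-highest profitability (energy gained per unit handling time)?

berries

Profitability E/h (kJ/min): carrion scraps = 660/20.2 = 32.7, berries = 1040/9.32 = 112, ground squirrels = 2110/16.2 = 130.
Ranked: ground squirrels > berries > carrion scraps.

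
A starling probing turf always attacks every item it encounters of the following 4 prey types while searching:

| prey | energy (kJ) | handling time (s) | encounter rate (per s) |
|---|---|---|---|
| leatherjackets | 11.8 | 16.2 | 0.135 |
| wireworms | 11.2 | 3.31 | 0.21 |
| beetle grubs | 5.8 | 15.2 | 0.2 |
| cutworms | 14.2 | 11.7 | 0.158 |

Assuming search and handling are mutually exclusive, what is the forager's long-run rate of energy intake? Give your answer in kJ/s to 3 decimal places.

R = Σλ_iE_i / (1 + Σλ_ih_i)
Numerator: 0.135×11.8 + 0.21×11.2 + 0.2×5.8 + 0.158×14.2 = 7.349
Denominator: 1 + 0.135×16.2 + 0.21×3.31 + 0.2×15.2 + 0.158×11.7 = 8.771
R = 7.349/8.771 = 0.8379 kJ/s

0.838 kJ/s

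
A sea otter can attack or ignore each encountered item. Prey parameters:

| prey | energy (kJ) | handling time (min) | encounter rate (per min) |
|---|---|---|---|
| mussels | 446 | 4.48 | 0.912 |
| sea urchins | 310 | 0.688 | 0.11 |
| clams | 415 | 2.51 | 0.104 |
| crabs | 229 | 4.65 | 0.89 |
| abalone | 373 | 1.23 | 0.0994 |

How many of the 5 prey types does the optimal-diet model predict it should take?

Profitabilities (E/h, kJ/min): sea urchins 451, abalone 303, clams 165, mussels 99.6, crabs 49.2. Add prey in this order while the next type's profitability exceeds the intake rate on those already taken.
Rate on top 1: 31.7. abalone: 303 > 31.7 → include.
Rate on top 2: 59.42. clams: 165 > 59.42 → include.
Rate on top 3: 78.37. mussels: 99.6 > 78.37 → include.
Rate on top 4: 93.98. crabs: 49.2 < 93.98 → exclude; stop.
Optimal diet: sea urchins, abalone, clams, mussels — 4 of 5 types.

4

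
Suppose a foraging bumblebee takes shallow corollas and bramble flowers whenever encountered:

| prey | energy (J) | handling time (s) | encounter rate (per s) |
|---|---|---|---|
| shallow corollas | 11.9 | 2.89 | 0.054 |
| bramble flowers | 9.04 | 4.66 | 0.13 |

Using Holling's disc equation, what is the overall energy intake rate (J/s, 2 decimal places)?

R = (0.054×11.9 + 0.13×9.04) / (1 + 0.054×2.89 + 0.13×4.66) = 1.818/1.762 = 1.032 J/s.

1.03 J/s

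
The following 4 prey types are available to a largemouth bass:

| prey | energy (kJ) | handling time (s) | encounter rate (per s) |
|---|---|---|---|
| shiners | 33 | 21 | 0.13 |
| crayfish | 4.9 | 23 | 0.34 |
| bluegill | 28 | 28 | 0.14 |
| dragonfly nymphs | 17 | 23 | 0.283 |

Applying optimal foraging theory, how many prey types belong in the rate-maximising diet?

1

E/h in descending order: shiners 1.57, bluegill 1, dragonfly nymphs 0.739, crayfish 0.213 kJ/s. The optimal diet is the largest prefix of this list for which every included type satisfies E_i/h_i > R on the types above it.
Rate on top 1: 1.15. bluegill: 1 < 1.15 → exclude; stop.
Optimal diet: shiners — 1 of 4 types.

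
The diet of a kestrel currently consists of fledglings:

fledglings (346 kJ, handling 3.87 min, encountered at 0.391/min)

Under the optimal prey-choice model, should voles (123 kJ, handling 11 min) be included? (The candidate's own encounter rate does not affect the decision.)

Current rate: (0.391×346)/(1 + 0.391×3.87) = 53.83 kJ/min.
voles: E/h = 123/11 = 11.18 kJ/min.
11.18 < 53.83, so adding voles would lower the average — exclude it.

No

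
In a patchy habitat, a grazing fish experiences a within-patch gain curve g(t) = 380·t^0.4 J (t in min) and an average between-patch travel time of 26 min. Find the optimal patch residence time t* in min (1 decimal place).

17.3 min

By the marginal value theorem, leave when the instantaneous gain rate g'(t) equals the habitat-wide average g(t)/(T + t).
g'(t) = 0.4·380·t^-0.6. Setting 0.4·380·t^-0.6 = 380·t^0.4/(26+t) gives 0.4(26+t) = t, so 0.60·t = 0.4×26.
t* = 0.4×26/0.60 = 17.33 min.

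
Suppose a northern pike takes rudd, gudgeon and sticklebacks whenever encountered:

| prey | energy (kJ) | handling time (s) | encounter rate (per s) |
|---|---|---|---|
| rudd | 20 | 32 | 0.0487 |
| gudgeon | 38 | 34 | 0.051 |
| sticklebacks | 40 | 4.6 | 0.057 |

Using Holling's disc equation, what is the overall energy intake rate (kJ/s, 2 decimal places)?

1.14 kJ/s

R = (0.0487×20 + 0.051×38 + 0.057×40) / (1 + 0.0487×32 + 0.051×34 + 0.057×4.6) = 5.192/4.555 = 1.14 kJ/s.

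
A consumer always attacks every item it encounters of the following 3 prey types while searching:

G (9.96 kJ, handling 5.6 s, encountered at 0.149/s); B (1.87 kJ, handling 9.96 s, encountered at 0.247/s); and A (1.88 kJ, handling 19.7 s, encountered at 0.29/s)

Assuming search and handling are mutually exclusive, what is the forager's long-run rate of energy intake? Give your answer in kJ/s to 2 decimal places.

0.25 kJ/s

R = (0.149×9.96 + 0.247×1.87 + 0.29×1.88) / (1 + 0.149×5.6 + 0.247×9.96 + 0.29×19.7) = 2.491/10.01 = 0.2489 kJ/s.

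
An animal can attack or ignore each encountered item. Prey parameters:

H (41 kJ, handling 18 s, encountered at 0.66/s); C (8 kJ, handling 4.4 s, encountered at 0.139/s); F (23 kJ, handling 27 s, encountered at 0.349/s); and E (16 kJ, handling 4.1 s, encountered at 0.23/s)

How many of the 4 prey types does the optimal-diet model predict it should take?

Profitabilities (E/h, kJ/s): E 3.9, H 2.28, C 1.82, F 0.852. Add prey in this order while the next type's profitability exceeds the intake rate on those already taken.
Rate on top 1: 1.894. H: 2.28 > 1.894 → include.
Rate on top 2: 2.224. C: 1.82 < 2.224 → exclude; stop.
Optimal diet: E, H — 2 of 4 types.

2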